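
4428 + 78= 4506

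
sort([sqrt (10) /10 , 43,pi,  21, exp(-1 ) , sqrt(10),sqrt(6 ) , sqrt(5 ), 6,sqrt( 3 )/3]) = [ sqrt( 10)/10,exp(-1),  sqrt(3) /3,  sqrt (5 ), sqrt ( 6), pi, sqrt( 10),6, 21,  43]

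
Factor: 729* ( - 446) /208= - 2^( - 3)*3^6*13^( - 1)*223^1 = - 162567/104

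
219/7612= 219/7612 = 0.03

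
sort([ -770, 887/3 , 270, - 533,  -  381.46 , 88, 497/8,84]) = [-770,-533, - 381.46, 497/8, 84,88,270,887/3 ] 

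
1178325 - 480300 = 698025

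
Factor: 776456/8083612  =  194114/2020903= 2^1 * 37^(-1 )*71^1* 193^(-1 ) * 283^(-1 )*1367^1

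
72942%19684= 13890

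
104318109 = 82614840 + 21703269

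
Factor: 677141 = 19^1*157^1*227^1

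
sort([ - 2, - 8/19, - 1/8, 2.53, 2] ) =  [ - 2, - 8/19, - 1/8, 2, 2.53] 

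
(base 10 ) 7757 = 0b1111001001101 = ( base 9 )11568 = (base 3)101122022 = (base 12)45a5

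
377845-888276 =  - 510431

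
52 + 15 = 67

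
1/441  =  1/441= 0.00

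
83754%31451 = 20852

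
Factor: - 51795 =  - 3^2*5^1*1151^1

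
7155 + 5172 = 12327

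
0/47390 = 0 = 0.00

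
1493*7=10451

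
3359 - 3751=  - 392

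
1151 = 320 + 831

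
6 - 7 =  - 1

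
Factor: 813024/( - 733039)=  - 2^5*3^3*19^( - 1)*41^( - 1) = -864/779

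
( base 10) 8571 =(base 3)102202110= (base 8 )20573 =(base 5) 233241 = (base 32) 8br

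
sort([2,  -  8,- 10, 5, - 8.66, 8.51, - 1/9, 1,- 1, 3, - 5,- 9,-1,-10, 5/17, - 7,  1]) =[-10, - 10 ,  -  9 , - 8.66, - 8,  -  7,-5, -1, - 1, - 1/9, 5/17,  1,1 , 2, 3, 5, 8.51] 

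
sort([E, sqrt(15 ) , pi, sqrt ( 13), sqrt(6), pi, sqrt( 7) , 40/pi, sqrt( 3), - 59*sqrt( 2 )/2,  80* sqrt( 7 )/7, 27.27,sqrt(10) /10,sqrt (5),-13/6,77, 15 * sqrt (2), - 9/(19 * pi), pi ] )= [ - 59*sqrt( 2)/2, - 13/6,  -  9/(19*pi),sqrt(10)/10, sqrt( 3), sqrt(5 ), sqrt(6), sqrt(7), E , pi,pi, pi,sqrt(13), sqrt(15), 40/pi, 15*sqrt ( 2) , 27.27,80 *sqrt( 7)/7,77 ] 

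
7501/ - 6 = -1251 + 5/6 = - 1250.17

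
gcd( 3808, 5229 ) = 7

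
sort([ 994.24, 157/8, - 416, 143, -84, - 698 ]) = [- 698,-416, - 84, 157/8, 143, 994.24 ]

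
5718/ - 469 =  - 13+379/469=- 12.19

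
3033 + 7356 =10389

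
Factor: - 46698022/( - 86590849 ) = 2^1* 7^1*3335573^1 * 86590849^( - 1 )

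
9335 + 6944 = 16279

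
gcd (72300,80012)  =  964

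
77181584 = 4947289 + 72234295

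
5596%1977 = 1642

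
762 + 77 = 839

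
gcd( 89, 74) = 1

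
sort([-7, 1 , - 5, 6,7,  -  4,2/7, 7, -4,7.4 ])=[-7,-5,-4, - 4, 2/7, 1,6, 7,7, 7.4]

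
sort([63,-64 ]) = [-64, 63 ] 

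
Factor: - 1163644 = - 2^2*421^1*691^1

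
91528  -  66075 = 25453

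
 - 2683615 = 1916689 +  - 4600304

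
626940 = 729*860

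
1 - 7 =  - 6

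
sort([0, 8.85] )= [ 0,8.85 ]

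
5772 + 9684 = 15456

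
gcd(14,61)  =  1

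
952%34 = 0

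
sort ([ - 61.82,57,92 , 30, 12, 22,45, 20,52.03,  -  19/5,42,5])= [  -  61.82,  -  19/5,  5,12, 20,22,30 , 42,45,52.03 , 57,92] 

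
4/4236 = 1/1059 = 0.00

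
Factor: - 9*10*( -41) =3690=2^1*3^2 *5^1 *41^1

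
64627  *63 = 4071501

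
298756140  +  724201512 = 1022957652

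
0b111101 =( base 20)31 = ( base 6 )141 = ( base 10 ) 61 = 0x3d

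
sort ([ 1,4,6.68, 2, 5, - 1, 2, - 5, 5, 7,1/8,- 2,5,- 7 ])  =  [ - 7,  -  5,-2, - 1, 1/8, 1,2, 2, 4, 5, 5 , 5, 6.68, 7]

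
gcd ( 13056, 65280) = 13056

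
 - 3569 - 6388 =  - 9957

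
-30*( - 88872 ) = 2666160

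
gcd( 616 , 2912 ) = 56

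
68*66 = 4488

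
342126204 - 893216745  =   - 551090541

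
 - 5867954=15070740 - 20938694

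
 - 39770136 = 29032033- 68802169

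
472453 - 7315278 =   -  6842825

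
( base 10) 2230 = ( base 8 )4266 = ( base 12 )135A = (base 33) 21J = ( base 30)2EA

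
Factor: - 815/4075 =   -  1/5 = - 5^(-1)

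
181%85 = 11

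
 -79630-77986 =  -157616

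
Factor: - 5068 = -2^2*7^1*181^1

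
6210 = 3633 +2577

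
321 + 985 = 1306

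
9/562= 9/562 = 0.02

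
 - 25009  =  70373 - 95382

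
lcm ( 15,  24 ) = 120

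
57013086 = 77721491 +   -  20708405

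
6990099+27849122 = 34839221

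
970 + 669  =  1639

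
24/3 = 8  =  8.00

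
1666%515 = 121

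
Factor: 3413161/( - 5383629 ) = - 3^ (-2 )  *  83^( - 1) * 607^1*5623^1 * 7207^ ( - 1) 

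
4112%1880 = 352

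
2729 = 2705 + 24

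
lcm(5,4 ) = 20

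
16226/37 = 16226/37 =438.54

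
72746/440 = 165+73/220 = 165.33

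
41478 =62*669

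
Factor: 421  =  421^1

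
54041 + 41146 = 95187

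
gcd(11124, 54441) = 9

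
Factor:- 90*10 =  - 900 = - 2^2*3^2*5^2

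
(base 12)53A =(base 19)226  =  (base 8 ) 1376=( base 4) 23332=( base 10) 766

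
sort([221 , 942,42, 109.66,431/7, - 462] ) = [ - 462,42,431/7, 109.66, 221,942]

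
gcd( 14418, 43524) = 54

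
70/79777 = 70/79777=0.00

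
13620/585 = 908/39 =23.28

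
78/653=78/653 = 0.12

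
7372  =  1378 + 5994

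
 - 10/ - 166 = 5/83   =  0.06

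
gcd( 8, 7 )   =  1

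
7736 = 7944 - 208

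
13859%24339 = 13859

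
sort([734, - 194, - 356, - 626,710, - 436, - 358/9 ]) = [ - 626, - 436, - 356,  -  194, - 358/9,710,734 ] 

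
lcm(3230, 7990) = 151810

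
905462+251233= 1156695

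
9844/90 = 4922/45 = 109.38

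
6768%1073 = 330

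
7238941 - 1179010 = 6059931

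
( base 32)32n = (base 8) 6127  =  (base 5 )100114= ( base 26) 4hd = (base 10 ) 3159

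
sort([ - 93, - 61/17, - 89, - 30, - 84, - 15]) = [ - 93, - 89,-84, - 30, - 15, - 61/17] 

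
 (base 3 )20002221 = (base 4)1011211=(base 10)4453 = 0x1165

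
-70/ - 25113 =70/25113 = 0.00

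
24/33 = 8/11 = 0.73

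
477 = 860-383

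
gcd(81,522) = 9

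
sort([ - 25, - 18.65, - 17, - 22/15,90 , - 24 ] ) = [ - 25, - 24, - 18.65,  -  17, - 22/15,  90 ] 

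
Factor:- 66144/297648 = - 2^1* 3^(-2) = -2/9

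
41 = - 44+85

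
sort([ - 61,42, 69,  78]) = [ - 61,42, 69,78]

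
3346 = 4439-1093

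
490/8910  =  49/891 = 0.05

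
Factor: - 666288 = - 2^4 * 3^2*7^1*661^1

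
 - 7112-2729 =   -  9841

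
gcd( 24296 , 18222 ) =6074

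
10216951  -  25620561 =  - 15403610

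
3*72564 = 217692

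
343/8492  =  343/8492 = 0.04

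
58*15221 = 882818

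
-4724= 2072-6796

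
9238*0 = 0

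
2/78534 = 1/39267  =  0.00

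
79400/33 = 79400/33 = 2406.06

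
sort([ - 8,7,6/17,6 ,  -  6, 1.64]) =[ - 8,  -  6, 6/17, 1.64,  6, 7]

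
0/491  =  0 = 0.00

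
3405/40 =681/8 = 85.12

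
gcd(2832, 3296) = 16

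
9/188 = 9/188 = 0.05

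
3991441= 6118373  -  2126932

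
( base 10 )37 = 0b100101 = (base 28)19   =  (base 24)1D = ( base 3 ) 1101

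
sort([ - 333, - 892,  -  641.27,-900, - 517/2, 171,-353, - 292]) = [-900, - 892,- 641.27, - 353, - 333, - 292, - 517/2,171]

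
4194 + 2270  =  6464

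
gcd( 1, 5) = 1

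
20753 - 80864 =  - 60111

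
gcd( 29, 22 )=1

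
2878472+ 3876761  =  6755233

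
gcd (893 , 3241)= 1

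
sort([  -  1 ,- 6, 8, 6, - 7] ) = [-7, - 6, - 1, 6,8 ] 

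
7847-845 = 7002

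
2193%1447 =746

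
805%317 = 171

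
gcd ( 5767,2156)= 1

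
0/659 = 0 = 0.00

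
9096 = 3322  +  5774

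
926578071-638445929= 288132142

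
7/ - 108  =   - 1 + 101/108 = - 0.06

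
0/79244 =0 = 0.00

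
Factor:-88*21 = -2^3*3^1 *7^1*11^1 = - 1848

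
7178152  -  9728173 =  - 2550021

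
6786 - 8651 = -1865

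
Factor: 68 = 2^2 *17^1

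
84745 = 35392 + 49353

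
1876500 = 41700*45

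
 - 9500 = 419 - 9919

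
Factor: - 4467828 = -2^2*3^1*67^1*5557^1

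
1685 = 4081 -2396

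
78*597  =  46566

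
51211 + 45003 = 96214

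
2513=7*359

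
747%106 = 5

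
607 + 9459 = 10066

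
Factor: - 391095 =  - 3^3*5^1 * 2897^1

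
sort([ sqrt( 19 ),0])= [ 0,  sqrt( 19) ] 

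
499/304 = 499/304 = 1.64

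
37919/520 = 37919/520 = 72.92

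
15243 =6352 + 8891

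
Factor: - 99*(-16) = 2^4*3^2*11^1 = 1584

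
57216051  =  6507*8793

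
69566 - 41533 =28033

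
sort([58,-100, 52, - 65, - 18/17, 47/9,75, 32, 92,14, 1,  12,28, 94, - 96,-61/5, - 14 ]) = [-100,-96,-65, - 14, - 61/5, - 18/17, 1, 47/9, 12,14, 28,32,  52,58, 75,92,94 ]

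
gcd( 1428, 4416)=12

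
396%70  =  46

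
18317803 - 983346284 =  - 965028481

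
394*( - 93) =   -  36642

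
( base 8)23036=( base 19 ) 180B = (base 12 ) 5792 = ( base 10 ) 9758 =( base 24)GME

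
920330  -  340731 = 579599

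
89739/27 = 9971/3= 3323.67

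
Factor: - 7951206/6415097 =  - 2^1 *3^1*13^( - 1)*17^1*37^ ( - 1 )*137^1*569^1*13337^( - 1)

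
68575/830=13715/166  =  82.62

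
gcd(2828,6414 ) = 2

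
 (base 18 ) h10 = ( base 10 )5526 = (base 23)AA6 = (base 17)1221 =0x1596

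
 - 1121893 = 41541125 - 42663018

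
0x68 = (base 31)3b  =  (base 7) 206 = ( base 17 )62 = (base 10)104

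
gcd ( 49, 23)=1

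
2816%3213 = 2816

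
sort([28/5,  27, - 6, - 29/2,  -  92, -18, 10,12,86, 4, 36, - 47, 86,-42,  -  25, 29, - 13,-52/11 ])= [ - 92, - 47  ,-42, - 25, - 18,  -  29/2 , - 13, - 6, - 52/11 , 4,28/5,  10 , 12, 27,29, 36 , 86,86]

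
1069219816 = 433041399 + 636178417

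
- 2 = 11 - 13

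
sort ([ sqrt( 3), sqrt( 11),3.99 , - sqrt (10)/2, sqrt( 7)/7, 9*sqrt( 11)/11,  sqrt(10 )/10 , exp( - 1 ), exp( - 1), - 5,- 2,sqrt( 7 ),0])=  [- 5, - 2,-sqrt( 10 ) /2 , 0, sqrt( 10 )/10, exp( -1 ),exp( - 1),  sqrt( 7 ) /7, sqrt(3),  sqrt ( 7 ), 9*sqrt(11)/11, sqrt( 11),  3.99] 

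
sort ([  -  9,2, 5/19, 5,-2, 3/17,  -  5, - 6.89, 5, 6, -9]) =[ -9, -9, - 6.89, - 5,  -  2,  3/17, 5/19, 2,5 , 5,6]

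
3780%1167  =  279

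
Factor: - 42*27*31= -35154 = - 2^1*3^4*7^1*31^1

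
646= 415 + 231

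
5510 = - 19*(-290 ) 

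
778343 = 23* 33841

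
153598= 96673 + 56925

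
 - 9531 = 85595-95126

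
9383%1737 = 698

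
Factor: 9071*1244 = 11284324 = 2^2*47^1*193^1 * 311^1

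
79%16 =15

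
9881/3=3293 + 2/3 = 3293.67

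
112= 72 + 40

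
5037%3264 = 1773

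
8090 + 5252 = 13342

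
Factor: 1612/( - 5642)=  - 2^1*7^(-1)  =  - 2/7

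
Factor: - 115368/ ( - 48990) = 836/355= 2^2 * 5^( - 1 ) * 11^1 * 19^1 * 71^( - 1 ) 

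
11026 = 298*37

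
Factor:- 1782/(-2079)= 6/7 =2^1*3^1*7^ (- 1)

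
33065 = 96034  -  62969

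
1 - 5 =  - 4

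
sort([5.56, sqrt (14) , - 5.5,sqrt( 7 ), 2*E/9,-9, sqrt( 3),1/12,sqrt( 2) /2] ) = [ -9, - 5.5,  1/12, 2*E/9,sqrt(2 ) /2, sqrt( 3 ),sqrt (7), sqrt(14),5.56 ] 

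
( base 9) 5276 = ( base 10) 3876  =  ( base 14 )15ac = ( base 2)111100100100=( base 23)77C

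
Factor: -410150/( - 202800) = 2^ ( - 3)*3^ ( - 1 ) * 13^(  -  1)*631^1 = 631/312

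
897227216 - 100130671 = 797096545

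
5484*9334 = 51187656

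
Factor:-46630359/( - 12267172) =2^( - 2)*3^2 * 3066793^ ( - 1 )*5181151^1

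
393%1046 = 393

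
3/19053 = 1/6351 = 0.00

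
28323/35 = 28323/35 = 809.23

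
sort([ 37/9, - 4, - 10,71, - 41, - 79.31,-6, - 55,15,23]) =[ - 79.31, - 55,  -  41, - 10,-6, - 4,37/9, 15,23, 71] 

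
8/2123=8/2123 = 0.00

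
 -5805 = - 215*27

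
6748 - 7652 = -904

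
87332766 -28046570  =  59286196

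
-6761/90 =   -  76+79/90 = - 75.12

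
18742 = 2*9371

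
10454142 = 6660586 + 3793556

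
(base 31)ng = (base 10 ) 729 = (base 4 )23121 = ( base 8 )1331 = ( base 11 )603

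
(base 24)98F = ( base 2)1010100001111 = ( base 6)40543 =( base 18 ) gb9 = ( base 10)5391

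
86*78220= 6726920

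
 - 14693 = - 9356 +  - 5337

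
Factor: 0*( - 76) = 0^1 = 0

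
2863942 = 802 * 3571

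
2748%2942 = 2748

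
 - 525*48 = -25200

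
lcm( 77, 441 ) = 4851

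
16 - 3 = 13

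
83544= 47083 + 36461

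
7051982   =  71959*98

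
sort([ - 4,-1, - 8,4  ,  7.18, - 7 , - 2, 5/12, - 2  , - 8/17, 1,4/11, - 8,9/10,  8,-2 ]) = [ - 8, - 8, - 7, - 4 , - 2,- 2,- 2 , - 1, - 8/17, 4/11, 5/12, 9/10, 1,4,7.18,8]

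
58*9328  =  541024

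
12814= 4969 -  - 7845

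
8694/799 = 10  +  704/799 = 10.88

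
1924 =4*481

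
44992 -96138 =-51146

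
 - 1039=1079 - 2118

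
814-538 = 276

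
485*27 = 13095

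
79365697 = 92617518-13251821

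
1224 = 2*612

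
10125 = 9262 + 863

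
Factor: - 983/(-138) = 2^(-1 )* 3^ (  -  1)*23^( - 1 )*983^1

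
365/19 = 19 + 4/19=19.21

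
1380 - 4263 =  - 2883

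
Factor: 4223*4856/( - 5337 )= -20506888/5337=-  2^3*3^( - 2)*41^1*103^1 * 593^ ( - 1 )*607^1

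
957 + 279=1236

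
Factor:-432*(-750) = 2^5*3^4*5^3= 324000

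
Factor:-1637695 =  - 5^1*17^1 * 19267^1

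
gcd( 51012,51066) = 18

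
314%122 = 70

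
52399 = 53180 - 781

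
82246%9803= 3822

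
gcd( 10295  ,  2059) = 2059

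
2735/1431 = 1 + 1304/1431 = 1.91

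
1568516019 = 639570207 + 928945812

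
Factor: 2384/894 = 8/3 = 2^3*3^(  -  1 ) 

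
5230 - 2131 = 3099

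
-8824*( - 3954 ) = 34890096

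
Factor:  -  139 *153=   -  21267 = -3^2* 17^1 *139^1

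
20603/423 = 20603/423= 48.71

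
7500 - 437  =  7063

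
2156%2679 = 2156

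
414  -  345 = 69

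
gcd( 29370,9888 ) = 6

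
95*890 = 84550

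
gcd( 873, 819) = 9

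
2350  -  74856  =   - 72506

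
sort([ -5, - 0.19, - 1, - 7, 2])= [ - 7, - 5, - 1, - 0.19,2 ]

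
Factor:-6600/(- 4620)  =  10/7= 2^1*5^1*7^(- 1) 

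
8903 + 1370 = 10273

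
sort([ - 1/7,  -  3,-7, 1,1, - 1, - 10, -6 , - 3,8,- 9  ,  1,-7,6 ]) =[- 10, - 9 ,  -  7 , - 7, - 6,-3, - 3 , - 1 , - 1/7,1,1, 1, 6, 8 ]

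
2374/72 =32  +  35/36 = 32.97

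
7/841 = 7/841 = 0.01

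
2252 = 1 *2252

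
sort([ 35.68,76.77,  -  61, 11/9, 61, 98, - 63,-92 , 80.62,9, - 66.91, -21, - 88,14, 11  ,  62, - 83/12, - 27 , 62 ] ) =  [- 92 , - 88,  -  66.91,  -  63 , - 61, - 27,-21, - 83/12 , 11/9,9 , 11,  14, 35.68,  61, 62,  62,76.77,  80.62  ,  98 ]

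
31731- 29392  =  2339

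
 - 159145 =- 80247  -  78898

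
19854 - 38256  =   - 18402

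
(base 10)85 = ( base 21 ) 41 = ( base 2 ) 1010101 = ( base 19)49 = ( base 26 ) 37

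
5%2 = 1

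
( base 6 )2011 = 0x1B7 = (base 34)cv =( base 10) 439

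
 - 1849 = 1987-3836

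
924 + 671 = 1595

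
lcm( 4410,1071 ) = 74970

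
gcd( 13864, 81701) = 1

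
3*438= 1314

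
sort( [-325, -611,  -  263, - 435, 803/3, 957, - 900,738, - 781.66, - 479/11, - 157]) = [ - 900, - 781.66, - 611, - 435, - 325,-263, - 157, - 479/11,803/3, 738,957]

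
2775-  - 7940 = 10715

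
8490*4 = 33960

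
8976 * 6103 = 54780528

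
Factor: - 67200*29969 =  - 2^7 * 3^1*5^2*7^1 * 23^1 *1303^1= - 2013916800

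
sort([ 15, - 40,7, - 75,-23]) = [ - 75, - 40, - 23,7,15 ]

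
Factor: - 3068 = -2^2*13^1*59^1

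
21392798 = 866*24703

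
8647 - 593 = 8054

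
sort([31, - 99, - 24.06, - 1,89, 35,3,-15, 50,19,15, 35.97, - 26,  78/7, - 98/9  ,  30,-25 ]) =[ - 99, - 26, - 25, - 24.06, - 15, - 98/9, -1,  3, 78/7,15,19,30,31,35, 35.97,50,89]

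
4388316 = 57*76988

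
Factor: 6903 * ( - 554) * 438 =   -  2^2*3^3 * 13^1 * 59^1*73^1*277^1  =  - 1675026756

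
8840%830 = 540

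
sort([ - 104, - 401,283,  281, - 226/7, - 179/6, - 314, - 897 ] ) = [-897, - 401, -314, - 104, - 226/7, - 179/6,281, 283 ] 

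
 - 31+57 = 26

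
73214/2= 36607 = 36607.00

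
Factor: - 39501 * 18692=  - 2^2*3^3 * 7^1*11^1 * 19^1 * 4673^1  =  -738352692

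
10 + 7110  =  7120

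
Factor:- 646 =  - 2^1*17^1*19^1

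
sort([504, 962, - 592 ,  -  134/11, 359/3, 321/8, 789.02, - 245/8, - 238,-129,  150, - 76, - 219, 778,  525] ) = [ - 592 , - 238 , - 219, - 129, - 76, - 245/8 , - 134/11, 321/8,359/3, 150, 504, 525, 778,789.02, 962 ]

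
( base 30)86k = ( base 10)7400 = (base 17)18A5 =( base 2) 1110011101000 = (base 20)ia0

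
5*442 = 2210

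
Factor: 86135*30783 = 3^1*5^1*7^1*23^1*31^1 * 107^1 * 331^1 = 2651493705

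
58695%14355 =1275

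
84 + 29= 113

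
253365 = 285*889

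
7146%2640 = 1866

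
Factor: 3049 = 3049^1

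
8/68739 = 8/68739 = 0.00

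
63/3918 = 21/1306 = 0.02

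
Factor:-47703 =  - 3^1*15901^1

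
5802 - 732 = 5070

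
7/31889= 7/31889=0.00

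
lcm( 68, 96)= 1632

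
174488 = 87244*2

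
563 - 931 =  - 368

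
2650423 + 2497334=5147757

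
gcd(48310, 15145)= 5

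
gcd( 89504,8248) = 8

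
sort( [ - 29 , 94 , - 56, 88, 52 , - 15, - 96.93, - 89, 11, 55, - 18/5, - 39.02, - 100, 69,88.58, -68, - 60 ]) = [ - 100, - 96.93, - 89,-68, - 60, - 56, - 39.02, - 29, - 15, - 18/5,11,52, 55, 69, 88,88.58 , 94] 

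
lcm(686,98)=686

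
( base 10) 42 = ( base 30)1c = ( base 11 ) 39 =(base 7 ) 60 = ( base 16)2A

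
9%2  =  1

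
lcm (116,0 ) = 0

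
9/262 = 9/262 = 0.03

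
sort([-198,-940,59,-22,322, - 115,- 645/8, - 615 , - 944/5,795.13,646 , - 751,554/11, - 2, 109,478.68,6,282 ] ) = [ - 940, - 751, - 615,-198, - 944/5,-115, - 645/8, - 22,  -  2,6,554/11,  59,  109,282,322,478.68,646,795.13]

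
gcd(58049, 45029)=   1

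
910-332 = 578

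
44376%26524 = 17852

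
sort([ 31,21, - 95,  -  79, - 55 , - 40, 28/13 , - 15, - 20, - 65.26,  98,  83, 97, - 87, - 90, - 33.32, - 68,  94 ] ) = [ - 95,-90, - 87,-79, - 68,-65.26, - 55,  -  40, - 33.32,  -  20, - 15,28/13,21,  31,83, 94, 97 , 98 ]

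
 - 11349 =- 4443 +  - 6906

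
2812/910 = 1406/455=3.09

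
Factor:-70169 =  - 11^1*6379^1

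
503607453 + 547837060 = 1051444513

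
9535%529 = 13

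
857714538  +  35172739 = 892887277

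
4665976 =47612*98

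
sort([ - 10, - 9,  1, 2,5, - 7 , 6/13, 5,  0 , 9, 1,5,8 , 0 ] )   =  [ - 10, - 9,  -  7,  0,  0,  6/13, 1, 1, 2, 5,  5, 5,8, 9 ]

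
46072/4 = 11518  =  11518.00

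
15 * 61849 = 927735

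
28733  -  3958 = 24775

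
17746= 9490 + 8256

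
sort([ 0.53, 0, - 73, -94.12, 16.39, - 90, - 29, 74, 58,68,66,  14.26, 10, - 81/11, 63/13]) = [ - 94.12, - 90, - 73, - 29, - 81/11,0, 0.53,63/13,10, 14.26,16.39, 58, 66, 68,74 ] 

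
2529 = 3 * 843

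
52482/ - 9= - 5832+ 2/3 = - 5831.33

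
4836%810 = 786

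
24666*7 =172662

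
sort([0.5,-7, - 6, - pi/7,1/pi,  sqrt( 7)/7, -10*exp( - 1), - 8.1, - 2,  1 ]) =[- 8.1, -7 ,- 6, - 10*exp ( - 1 ), - 2, - pi/7,1/pi, sqrt(7)/7,0.5, 1]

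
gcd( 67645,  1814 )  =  1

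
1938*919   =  1781022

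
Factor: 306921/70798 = 2^(-1)*3^1*7^( - 1 )*13^( - 1)*263^1  =  789/182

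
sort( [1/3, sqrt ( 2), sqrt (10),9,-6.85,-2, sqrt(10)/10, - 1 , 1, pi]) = [ - 6.85, - 2, - 1,sqrt (10)/10, 1/3, 1, sqrt (2 ),pi, sqrt(10) , 9 ] 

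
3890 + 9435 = 13325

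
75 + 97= 172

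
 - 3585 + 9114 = 5529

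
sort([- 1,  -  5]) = [ - 5 ,- 1] 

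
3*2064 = 6192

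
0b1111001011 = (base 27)18Q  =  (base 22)203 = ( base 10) 971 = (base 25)1dl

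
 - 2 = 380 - 382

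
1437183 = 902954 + 534229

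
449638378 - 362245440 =87392938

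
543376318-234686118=308690200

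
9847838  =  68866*143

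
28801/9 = 28801/9 = 3200.11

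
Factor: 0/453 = 0 = 0^1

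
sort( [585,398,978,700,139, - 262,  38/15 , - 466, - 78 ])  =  [ - 466, - 262, - 78,38/15,139,398,  585,700,978]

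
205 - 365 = -160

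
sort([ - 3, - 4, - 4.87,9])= [ - 4.87, - 4, - 3 , 9] 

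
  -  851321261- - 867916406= 16595145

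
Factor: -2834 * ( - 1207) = 2^1*13^1 *17^1 * 71^1 *109^1 = 3420638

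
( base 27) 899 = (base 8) 13704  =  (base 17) 140f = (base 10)6084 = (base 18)10e0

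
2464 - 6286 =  - 3822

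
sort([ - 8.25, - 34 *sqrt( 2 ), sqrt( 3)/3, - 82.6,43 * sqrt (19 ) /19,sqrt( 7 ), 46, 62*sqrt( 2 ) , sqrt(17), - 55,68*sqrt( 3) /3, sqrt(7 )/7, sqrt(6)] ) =[ - 82.6, - 55, - 34*sqrt( 2), - 8.25  ,  sqrt( 7 ) /7, sqrt(3 ) /3, sqrt( 6 ), sqrt( 7), sqrt( 17 ),43* sqrt( 19 )/19,68*sqrt(3) /3 , 46, 62*sqrt( 2 ) ]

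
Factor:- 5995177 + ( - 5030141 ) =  - 11025318 = - 2^1* 3^1*193^1 *9521^1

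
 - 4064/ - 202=20 + 12/101=20.12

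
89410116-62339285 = 27070831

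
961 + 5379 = 6340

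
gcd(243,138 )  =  3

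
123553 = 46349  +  77204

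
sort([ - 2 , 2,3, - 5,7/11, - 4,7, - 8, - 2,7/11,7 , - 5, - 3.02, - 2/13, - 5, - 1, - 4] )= [ - 8, - 5,-5 , - 5, - 4, - 4,-3.02, - 2, - 2,- 1, - 2/13,7/11,  7/11,2,3,7,7]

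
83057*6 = 498342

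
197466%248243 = 197466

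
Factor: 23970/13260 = 2^ ( - 1 )*13^( - 1)*47^1=47/26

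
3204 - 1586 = 1618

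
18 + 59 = 77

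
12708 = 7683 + 5025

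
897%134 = 93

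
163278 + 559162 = 722440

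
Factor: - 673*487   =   - 487^1*673^1 = - 327751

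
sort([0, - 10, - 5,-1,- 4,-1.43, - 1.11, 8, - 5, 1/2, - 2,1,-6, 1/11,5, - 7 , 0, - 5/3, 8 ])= [  -  10,  -  7,-6, - 5 ,- 5,  -  4,-2, - 5/3, -1.43, - 1.11, - 1, 0, 0, 1/11,  1/2, 1, 5, 8,8]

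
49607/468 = 105 + 467/468 = 106.00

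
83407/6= 83407/6  =  13901.17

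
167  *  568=94856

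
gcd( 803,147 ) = 1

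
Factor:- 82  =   - 2^1 * 41^1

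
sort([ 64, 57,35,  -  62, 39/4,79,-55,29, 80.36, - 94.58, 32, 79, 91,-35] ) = [ - 94.58, -62, - 55,-35, 39/4, 29,  32,35, 57, 64, 79, 79,  80.36, 91]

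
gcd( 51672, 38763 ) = 3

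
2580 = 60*43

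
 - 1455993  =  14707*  ( - 99) 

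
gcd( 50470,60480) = 70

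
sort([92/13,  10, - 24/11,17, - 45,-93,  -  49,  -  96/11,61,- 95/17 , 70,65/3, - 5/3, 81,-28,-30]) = [ - 93,-49, - 45, - 30, - 28, - 96/11 , - 95/17, -24/11,  -  5/3,92/13,10,17,65/3,61,70,81 ]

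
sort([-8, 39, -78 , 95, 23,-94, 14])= [ - 94, - 78 ,-8 , 14,23,39 , 95 ]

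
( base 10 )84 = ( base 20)44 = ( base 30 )2o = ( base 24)3C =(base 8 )124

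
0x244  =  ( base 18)1E4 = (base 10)580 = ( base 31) IM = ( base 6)2404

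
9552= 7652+1900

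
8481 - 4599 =3882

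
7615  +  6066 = 13681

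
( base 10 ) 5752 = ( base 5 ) 141002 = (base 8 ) 13170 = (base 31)5uh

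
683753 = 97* 7049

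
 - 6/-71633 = 6/71633 = 0.00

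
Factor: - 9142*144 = - 2^5*3^2*7^1*653^1 =- 1316448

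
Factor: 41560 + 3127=44687^1 = 44687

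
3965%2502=1463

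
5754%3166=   2588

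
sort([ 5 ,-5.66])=[ - 5.66,  5] 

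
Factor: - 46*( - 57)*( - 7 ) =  - 18354=-  2^1*3^1 * 7^1 *19^1*23^1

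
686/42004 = 343/21002 = 0.02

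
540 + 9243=9783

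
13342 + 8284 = 21626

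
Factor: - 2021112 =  - 2^3*3^4*3119^1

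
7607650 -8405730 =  - 798080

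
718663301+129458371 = 848121672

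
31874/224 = 142 + 33/112 = 142.29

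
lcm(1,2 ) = 2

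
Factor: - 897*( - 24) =21528 =2^3*3^2*13^1*23^1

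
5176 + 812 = 5988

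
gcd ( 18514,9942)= 2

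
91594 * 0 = 0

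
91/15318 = 91/15318 = 0.01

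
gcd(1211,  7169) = 1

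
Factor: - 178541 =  - 11^1* 16231^1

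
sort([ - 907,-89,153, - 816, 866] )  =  [ - 907, - 816, - 89,  153, 866]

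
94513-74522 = 19991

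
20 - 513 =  - 493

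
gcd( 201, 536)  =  67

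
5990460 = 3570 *1678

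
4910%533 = 113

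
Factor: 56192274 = 2^1*3^2 *31^1 * 100703^1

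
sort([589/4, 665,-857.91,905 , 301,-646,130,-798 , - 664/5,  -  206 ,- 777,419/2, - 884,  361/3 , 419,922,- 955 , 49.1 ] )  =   [ - 955, - 884,-857.91, - 798, - 777, - 646, - 206,-664/5, 49.1, 361/3 , 130, 589/4  ,  419/2, 301,419, 665,  905, 922]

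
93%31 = 0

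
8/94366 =4/47183 = 0.00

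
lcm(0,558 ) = 0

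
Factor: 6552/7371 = 2^3*3^ ( - 2) = 8/9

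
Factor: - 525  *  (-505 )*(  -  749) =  - 198578625= - 3^1*5^3*7^2* 101^1  *107^1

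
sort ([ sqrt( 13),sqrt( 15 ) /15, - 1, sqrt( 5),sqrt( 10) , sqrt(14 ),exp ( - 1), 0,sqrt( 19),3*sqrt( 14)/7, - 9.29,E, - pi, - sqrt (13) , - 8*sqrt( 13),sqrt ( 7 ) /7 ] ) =[ - 8*sqrt( 13 ), - 9.29, - sqrt( 13 ), - pi , - 1,  0, sqrt( 15 )/15, exp ( - 1), sqrt (7) /7, 3*sqrt(14 ) /7, sqrt( 5 ) , E,sqrt( 10), sqrt( 13), sqrt ( 14 ), sqrt(19) ] 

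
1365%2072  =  1365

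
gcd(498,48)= 6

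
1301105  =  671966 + 629139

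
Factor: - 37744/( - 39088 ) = 337^1*349^(  -  1) = 337/349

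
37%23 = 14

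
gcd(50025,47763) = 87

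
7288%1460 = 1448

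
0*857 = 0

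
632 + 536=1168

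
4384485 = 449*9765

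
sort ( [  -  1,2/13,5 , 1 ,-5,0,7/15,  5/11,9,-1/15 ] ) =[ - 5,-1,- 1/15,0, 2/13, 5/11,7/15,1 , 5,9]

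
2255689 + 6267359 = 8523048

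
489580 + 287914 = 777494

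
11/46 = 11/46 = 0.24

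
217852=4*54463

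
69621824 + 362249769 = 431871593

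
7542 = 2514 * 3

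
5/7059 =5/7059 = 0.00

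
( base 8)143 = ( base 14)71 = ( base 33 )30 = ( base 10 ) 99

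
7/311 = 7/311 =0.02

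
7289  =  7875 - 586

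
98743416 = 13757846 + 84985570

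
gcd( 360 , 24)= 24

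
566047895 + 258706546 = 824754441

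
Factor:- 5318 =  - 2^1*2659^1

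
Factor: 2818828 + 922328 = 2^2 * 3^2*17^1* 6113^1 = 3741156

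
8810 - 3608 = 5202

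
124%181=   124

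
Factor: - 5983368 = -2^3*3^1*61^2*67^1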